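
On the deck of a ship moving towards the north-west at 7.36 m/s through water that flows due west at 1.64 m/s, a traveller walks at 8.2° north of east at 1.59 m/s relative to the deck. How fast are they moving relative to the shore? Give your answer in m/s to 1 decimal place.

7.6 m/s

In east/north components (m/s): traveller relative to ship = (1.574, 0.227); ship relative to water = (-5.204, 5.204); water relative to ground = (-1.640, 0.000).
Sum = (-5.271, 5.431) m/s.
Speed = |(-5.271, 5.431)| = 7.568 m/s.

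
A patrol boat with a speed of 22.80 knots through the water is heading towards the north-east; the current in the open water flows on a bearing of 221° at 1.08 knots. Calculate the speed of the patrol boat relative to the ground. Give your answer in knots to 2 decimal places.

21.72 knots

Taking east as x and north as y: velocity relative to the water = (16.122, 16.122) knots; the water relative to ground = (-0.709, -0.815) knots.
Velocity relative to ground = (16.122, 16.122) + (-0.709, -0.815) = (15.413, 15.307) knots.
Speed = |(15.413, 15.307)| = 21.723 knots.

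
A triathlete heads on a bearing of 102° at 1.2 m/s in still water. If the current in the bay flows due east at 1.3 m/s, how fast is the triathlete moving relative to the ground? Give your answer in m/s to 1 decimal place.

Taking east as x and north as y: velocity relative to the water = (1.174, -0.249) m/s; the water relative to ground = (1.300, 0.000) m/s.
Velocity relative to ground = (1.174, -0.249) + (1.300, 0.000) = (2.474, -0.249) m/s.
Speed = |(2.474, -0.249)| = 2.486 m/s.

2.5 m/s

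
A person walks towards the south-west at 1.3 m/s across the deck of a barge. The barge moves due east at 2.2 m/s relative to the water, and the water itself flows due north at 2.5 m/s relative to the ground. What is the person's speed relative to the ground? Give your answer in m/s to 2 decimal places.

2.03 m/s

In east/north components (m/s): person relative to barge = (-0.919, -0.919); barge relative to water = (2.200, 0.000); water relative to ground = (0.000, 2.500).
Sum = (1.281, 1.581) m/s.
Speed = |(1.281, 1.581)| = 2.034 m/s.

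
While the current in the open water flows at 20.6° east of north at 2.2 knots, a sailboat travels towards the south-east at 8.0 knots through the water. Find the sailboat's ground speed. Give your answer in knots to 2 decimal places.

Taking east as x and north as y: velocity relative to the water = (5.657, -5.657) knots; the water relative to ground = (0.774, 2.059) knots.
Velocity relative to ground = (5.657, -5.657) + (0.774, 2.059) = (6.431, -3.598) knots.
Speed = |(6.431, -3.598)| = 7.369 knots.

7.37 knots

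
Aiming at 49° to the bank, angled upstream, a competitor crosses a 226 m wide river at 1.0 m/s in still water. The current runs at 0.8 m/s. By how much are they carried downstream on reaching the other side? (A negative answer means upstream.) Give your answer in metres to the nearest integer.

Perpendicular speed = 0.755 m/s; crossing time = 226 / 0.755 = 299.453 s.
Net downstream speed = 0.144 m/s.
Drift = 0.144 × 299.453 = 43.104 m (downstream).

43 m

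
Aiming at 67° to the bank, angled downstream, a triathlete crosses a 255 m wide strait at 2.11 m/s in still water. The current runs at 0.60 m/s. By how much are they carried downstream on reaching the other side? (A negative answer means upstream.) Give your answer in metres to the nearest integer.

187 m

Perpendicular speed = 1.942 m/s; crossing time = 255 / 1.942 = 131.290 s.
Net downstream speed = 1.424 m/s.
Drift = 1.424 × 131.290 = 187.015 m (downstream).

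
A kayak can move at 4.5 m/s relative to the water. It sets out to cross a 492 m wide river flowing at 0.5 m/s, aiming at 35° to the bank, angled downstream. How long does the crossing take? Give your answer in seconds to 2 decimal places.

190.62 s

The component of the kayak's velocity perpendicular to the bank is 4.5 × sin 35° = 2.581 m/s.
The current is parallel to the bank, so it does not affect the crossing time.
Time = 492 / 2.581 = 190.617 s.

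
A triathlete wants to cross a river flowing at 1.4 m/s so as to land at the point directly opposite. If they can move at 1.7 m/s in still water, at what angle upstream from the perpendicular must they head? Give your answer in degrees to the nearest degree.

To cancel the current, the upstream component of the triathlete's velocity must equal the flow: 1.7 sin θ = 1.4.
sin θ = 1.4 / 1.7 = 0.8235.
θ = arcsin(0.8235) = 55.440°.

55°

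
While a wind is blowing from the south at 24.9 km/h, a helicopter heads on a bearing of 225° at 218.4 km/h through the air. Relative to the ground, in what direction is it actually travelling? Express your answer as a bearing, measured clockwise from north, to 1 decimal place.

Taking east as x and north as y: velocity relative to the air = (-154.432, -154.432) km/h; the air relative to ground = (0.000, 24.900) km/h.
Velocity relative to ground = (-154.432, -154.432) + (0.000, 24.900) = (-154.432, -129.532) km/h.
Bearing = atan2(-154.43, -129.53) = 230.01° clockwise from north.

230.0°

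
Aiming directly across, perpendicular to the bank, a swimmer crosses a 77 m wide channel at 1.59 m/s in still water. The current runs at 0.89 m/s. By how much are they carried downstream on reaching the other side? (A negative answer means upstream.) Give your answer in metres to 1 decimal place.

43.1 m

Perpendicular speed = 1.590 m/s; crossing time = 77 / 1.590 = 48.428 s.
Net downstream speed = 0.890 m/s.
Drift = 0.890 × 48.428 = 43.101 m (downstream).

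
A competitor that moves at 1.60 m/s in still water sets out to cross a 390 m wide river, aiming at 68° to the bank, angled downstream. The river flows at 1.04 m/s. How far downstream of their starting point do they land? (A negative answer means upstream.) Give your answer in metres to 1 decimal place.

Perpendicular speed = 1.483 m/s; crossing time = 390 / 1.483 = 262.893 s.
Net downstream speed = 1.639 m/s.
Drift = 1.639 × 262.893 = 430.979 m (downstream).

431.0 m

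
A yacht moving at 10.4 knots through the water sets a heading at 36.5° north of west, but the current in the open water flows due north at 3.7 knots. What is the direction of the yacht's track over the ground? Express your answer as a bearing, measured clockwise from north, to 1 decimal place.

Taking east as x and north as y: velocity relative to the water = (-8.360, 6.186) knots; the water relative to ground = (0.000, 3.700) knots.
Velocity relative to ground = (-8.360, 6.186) + (0.000, 3.700) = (-8.360, 9.886) knots.
Bearing = atan2(-8.36, 9.89) = 319.78° clockwise from north.

319.8°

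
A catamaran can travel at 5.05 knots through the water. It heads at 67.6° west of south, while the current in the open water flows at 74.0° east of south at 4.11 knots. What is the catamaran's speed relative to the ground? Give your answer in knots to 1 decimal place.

Taking east as x and north as y: velocity relative to the water = (-4.669, -1.924) knots; the water relative to ground = (3.951, -1.133) knots.
Velocity relative to ground = (-4.669, -1.924) + (3.951, -1.133) = (-0.718, -3.057) knots.
Speed = |(-0.718, -3.057)| = 3.140 knots.

3.1 knots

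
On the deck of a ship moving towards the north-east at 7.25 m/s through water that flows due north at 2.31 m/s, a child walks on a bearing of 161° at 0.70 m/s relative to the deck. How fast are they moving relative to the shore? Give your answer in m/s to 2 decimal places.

8.64 m/s

In east/north components (m/s): child relative to ship = (0.228, -0.662); ship relative to water = (5.127, 5.127); water relative to ground = (0.000, 2.310).
Sum = (5.354, 6.775) m/s.
Speed = |(5.354, 6.775)| = 8.635 m/s.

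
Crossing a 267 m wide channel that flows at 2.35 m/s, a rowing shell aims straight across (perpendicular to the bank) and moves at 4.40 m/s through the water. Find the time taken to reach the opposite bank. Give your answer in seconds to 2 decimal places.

The component of the rowing shell's velocity perpendicular to the bank is 4.40 m/s.
The flow acts along the bank and has no component across it.
Time = 267 / 4.400 = 60.682 s.

60.68 s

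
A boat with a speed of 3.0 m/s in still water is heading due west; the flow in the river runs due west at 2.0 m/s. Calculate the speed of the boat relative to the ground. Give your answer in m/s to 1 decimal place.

Taking east as x and north as y: velocity relative to the water = (-3.000, 0.000) m/s; the water relative to ground = (-2.000, 0.000) m/s.
Velocity relative to ground = (-3.000, 0.000) + (-2.000, 0.000) = (-5.000, 0.000) m/s.
Speed = |(-5.000, 0.000)| = 5.000 m/s.

5.0 m/s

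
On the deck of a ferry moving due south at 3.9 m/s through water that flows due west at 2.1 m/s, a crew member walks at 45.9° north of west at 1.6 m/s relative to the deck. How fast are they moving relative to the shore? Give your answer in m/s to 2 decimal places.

4.23 m/s

In east/north components (m/s): crew member relative to ferry = (-1.113, 1.149); ferry relative to water = (0.000, -3.900); water relative to ground = (-2.100, 0.000).
Sum = (-3.213, -2.751) m/s.
Speed = |(-3.213, -2.751)| = 4.230 m/s.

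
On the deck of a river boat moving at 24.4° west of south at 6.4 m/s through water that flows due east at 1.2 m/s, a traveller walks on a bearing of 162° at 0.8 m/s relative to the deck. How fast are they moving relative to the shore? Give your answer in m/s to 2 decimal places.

6.70 m/s

In east/north components (m/s): traveller relative to river boat = (0.247, -0.761); river boat relative to water = (-2.644, -5.828); water relative to ground = (1.200, 0.000).
Sum = (-1.197, -6.589) m/s.
Speed = |(-1.197, -6.589)| = 6.697 m/s.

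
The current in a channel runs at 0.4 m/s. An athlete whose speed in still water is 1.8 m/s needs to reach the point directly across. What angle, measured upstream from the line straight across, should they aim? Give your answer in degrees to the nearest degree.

To cancel the current, the upstream component of the athlete's velocity must equal the flow: 1.8 sin θ = 0.4.
sin θ = 0.4 / 1.8 = 0.2222.
θ = arcsin(0.2222) = 12.840°.

13°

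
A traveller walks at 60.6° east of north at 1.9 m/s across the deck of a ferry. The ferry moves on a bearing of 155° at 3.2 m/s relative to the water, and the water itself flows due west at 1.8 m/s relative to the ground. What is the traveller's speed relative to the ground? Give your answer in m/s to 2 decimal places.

2.31 m/s

In east/north components (m/s): traveller relative to ferry = (1.655, 0.933); ferry relative to water = (1.352, -2.900); water relative to ground = (-1.800, 0.000).
Sum = (1.208, -1.967) m/s.
Speed = |(1.208, -1.967)| = 2.309 m/s.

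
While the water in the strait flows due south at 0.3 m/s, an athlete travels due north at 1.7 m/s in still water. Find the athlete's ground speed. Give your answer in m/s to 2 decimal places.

1.40 m/s

Taking east as x and north as y: velocity relative to the water = (0.000, 1.700) m/s; the water relative to ground = (0.000, -0.300) m/s.
Velocity relative to ground = (0.000, 1.700) + (0.000, -0.300) = (0.000, 1.400) m/s.
Speed = |(0.000, 1.400)| = 1.400 m/s.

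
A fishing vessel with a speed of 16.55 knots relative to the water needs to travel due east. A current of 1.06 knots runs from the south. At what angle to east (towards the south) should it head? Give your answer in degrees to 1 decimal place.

The current pushes perpendicular to the desired track; the heading must have a component into the current equal to 1.06 knots: 16.55 sin θ = 1.06.
sin θ = 0.0640, so θ = 3.672°.

3.7°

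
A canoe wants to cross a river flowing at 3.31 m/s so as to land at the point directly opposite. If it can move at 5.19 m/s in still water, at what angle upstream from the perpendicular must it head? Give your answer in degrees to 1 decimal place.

To cancel the current, the upstream component of the canoe's velocity must equal the flow: 5.19 sin θ = 3.31.
sin θ = 3.31 / 5.19 = 0.6378.
θ = arcsin(0.6378) = 39.625°.

39.6°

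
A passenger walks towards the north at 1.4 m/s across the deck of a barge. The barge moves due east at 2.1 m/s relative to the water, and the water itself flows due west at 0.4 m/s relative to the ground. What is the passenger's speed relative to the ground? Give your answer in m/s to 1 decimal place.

In east/north components (m/s): passenger relative to barge = (0.000, 1.400); barge relative to water = (2.100, 0.000); water relative to ground = (-0.400, 0.000).
Sum = (1.700, 1.400) m/s.
Speed = |(1.700, 1.400)| = 2.202 m/s.

2.2 m/s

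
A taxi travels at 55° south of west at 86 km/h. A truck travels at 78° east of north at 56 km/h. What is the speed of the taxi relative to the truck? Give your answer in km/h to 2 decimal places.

Taking east as x and north as y: taxi velocity = (-49.328, -70.447) km/h; truck velocity = (54.776, 11.643) km/h.
Velocity of taxi relative to truck = (-49.328, -70.447) − (54.776, 11.643) = (-104.104, -82.090) km/h.
Magnitude = |(-104.104, -82.090)| = 132.576 km/h.

132.58 km/h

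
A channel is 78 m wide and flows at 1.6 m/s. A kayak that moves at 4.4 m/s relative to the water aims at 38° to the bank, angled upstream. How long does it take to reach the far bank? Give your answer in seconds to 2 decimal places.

28.79 s

The component of the kayak's velocity perpendicular to the bank is 4.4 × sin 38° = 2.709 m/s.
The flow acts along the bank and has no component across it.
Time = 78 / 2.709 = 28.794 s.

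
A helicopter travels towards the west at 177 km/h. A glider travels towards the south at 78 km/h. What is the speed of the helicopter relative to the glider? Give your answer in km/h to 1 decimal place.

Taking east as x and north as y: helicopter velocity = (-177.000, 0.000) km/h; glider velocity = (0.000, -78.000) km/h.
Velocity of helicopter relative to glider = (-177.000, 0.000) − (0.000, -78.000) = (-177.000, 78.000) km/h.
Magnitude = |(-177.000, 78.000)| = 193.424 km/h.

193.4 km/h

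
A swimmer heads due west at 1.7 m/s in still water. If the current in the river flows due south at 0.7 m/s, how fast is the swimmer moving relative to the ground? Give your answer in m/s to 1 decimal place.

Taking east as x and north as y: velocity relative to the water = (-1.700, 0.000) m/s; the water relative to ground = (0.000, -0.700) m/s.
Velocity relative to ground = (-1.700, 0.000) + (0.000, -0.700) = (-1.700, -0.700) m/s.
Speed = |(-1.700, -0.700)| = 1.838 m/s.

1.8 m/s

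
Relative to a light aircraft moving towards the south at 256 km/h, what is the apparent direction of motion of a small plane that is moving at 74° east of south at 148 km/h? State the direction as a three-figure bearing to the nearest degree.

Taking east as x and north as y: small plane velocity = (142.267, -40.794) km/h; light aircraft velocity = (0.000, -256.000) km/h.
Velocity of small plane relative to light aircraft = (142.267, -40.794) − (0.000, -256.000) = (142.267, 215.206) km/h.
Bearing = atan2(142.27, 215.21) = 33.47° clockwise from north.

033°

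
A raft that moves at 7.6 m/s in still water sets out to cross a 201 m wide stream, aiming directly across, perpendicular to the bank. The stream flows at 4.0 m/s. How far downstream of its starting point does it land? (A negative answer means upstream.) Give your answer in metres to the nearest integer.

Perpendicular speed = 7.600 m/s; crossing time = 201 / 7.600 = 26.447 s.
Net downstream speed = 4.000 m/s.
Drift = 4.000 × 26.447 = 105.789 m (downstream).

106 m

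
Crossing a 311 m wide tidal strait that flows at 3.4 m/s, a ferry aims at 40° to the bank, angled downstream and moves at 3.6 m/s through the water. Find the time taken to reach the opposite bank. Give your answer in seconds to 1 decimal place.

The component of the ferry's velocity perpendicular to the bank is 3.6 × sin 40° = 2.314 m/s.
The flow acts along the bank and has no component across it.
Time = 311 / 2.314 = 134.397 s.

134.4 s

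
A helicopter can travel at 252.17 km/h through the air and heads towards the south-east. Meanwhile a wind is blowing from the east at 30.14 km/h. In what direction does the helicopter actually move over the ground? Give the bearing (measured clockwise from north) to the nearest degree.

140°

Taking east as x and north as y: velocity relative to the air = (178.311, -178.311) km/h; the air relative to ground = (-30.140, 0.000) km/h.
Velocity relative to ground = (178.311, -178.311) + (-30.140, 0.000) = (148.171, -178.311) km/h.
Bearing = atan2(148.17, -178.31) = 140.27° clockwise from north.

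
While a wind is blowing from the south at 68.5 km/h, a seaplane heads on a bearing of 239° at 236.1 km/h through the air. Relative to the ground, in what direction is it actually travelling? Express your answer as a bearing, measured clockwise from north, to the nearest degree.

Taking east as x and north as y: velocity relative to the air = (-202.377, -121.600) km/h; the air relative to ground = (0.000, 68.500) km/h.
Velocity relative to ground = (-202.377, -121.600) + (0.000, 68.500) = (-202.377, -53.100) km/h.
Bearing = atan2(-202.38, -53.10) = 255.30° clockwise from north.

255°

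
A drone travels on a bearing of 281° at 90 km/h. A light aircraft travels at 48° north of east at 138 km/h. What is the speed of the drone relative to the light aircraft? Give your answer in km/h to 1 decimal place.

Taking east as x and north as y: drone velocity = (-88.346, 17.173) km/h; light aircraft velocity = (92.340, 102.554) km/h.
Velocity of drone relative to light aircraft = (-88.346, 17.173) − (92.340, 102.554) = (-180.686, -85.381) km/h.
Magnitude = |(-180.686, -85.381)| = 199.844 km/h.

199.8 km/h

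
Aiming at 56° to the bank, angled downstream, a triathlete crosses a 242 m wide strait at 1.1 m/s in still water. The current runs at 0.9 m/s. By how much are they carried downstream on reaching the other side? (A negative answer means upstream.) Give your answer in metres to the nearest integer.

402 m

Perpendicular speed = 0.912 m/s; crossing time = 242 / 0.912 = 265.368 s.
Net downstream speed = 1.515 m/s.
Drift = 1.515 × 265.368 = 402.062 m (downstream).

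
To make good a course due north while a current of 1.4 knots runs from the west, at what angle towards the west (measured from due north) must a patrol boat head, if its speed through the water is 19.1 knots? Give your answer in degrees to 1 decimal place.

4.2°

The current pushes perpendicular to the desired track; the heading must have a component into the current equal to 1.4 knots: 19.1 sin θ = 1.4.
sin θ = 0.0733, so θ = 4.203°.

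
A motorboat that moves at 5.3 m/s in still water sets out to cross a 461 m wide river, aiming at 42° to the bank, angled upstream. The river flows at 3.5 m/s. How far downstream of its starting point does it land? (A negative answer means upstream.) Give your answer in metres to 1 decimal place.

Perpendicular speed = 3.546 m/s; crossing time = 461 / 3.546 = 129.991 s.
Net downstream speed = -0.439 m/s.
Drift = -0.439 × 129.991 = -57.023 m (upstream).

-57.0 m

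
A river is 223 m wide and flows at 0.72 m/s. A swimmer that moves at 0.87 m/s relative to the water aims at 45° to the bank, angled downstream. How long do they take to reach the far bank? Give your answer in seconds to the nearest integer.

362 s

The component of the swimmer's velocity perpendicular to the bank is 0.87 × sin 45° = 0.615 m/s.
The flow acts along the bank and has no component across it.
Time = 223 / 0.615 = 362.494 s.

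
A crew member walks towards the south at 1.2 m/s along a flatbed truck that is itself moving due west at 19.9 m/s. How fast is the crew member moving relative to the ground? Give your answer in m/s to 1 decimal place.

Taking east as x and north as y: flatbed truck velocity = (-19.900, 0.000) m/s; crew member velocity relative to flatbed truck = (0.000, -1.200) m/s.
Velocity relative to ground = (-19.900, 0.000) + (0.000, -1.200) = (-19.900, -1.200) m/s.
Speed = |(-19.900, -1.200)| = 19.936 m/s.

19.9 m/s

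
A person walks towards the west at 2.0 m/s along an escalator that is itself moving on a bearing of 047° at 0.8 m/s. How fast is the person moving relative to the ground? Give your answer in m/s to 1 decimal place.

1.5 m/s

Taking east as x and north as y: escalator velocity = (0.585, 0.546) m/s; person velocity relative to escalator = (-2.000, 0.000) m/s.
Velocity relative to ground = (0.585, 0.546) + (-2.000, 0.000) = (-1.415, 0.546) m/s.
Speed = |(-1.415, 0.546)| = 1.516 m/s.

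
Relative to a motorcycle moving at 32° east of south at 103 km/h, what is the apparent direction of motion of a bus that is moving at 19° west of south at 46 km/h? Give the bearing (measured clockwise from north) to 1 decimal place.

Taking east as x and north as y: bus velocity = (-14.976, -43.494) km/h; motorcycle velocity = (54.582, -87.349) km/h.
Velocity of bus relative to motorcycle = (-14.976, -43.494) − (54.582, -87.349) = (-69.558, 43.855) km/h.
Bearing = atan2(-69.56, 43.86) = 302.23° clockwise from north.

302.2°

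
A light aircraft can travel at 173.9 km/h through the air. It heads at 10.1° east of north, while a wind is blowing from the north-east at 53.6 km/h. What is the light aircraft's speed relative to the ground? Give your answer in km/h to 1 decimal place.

133.5 km/h

Taking east as x and north as y: velocity relative to the air = (30.496, 171.205) km/h; the air relative to ground = (-37.901, -37.901) km/h.
Velocity relative to ground = (30.496, 171.205) + (-37.901, -37.901) = (-7.405, 133.304) km/h.
Speed = |(-7.405, 133.304)| = 133.510 km/h.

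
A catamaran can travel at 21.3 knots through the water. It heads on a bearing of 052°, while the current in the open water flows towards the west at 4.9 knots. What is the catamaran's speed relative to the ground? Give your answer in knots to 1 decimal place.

17.7 knots

Taking east as x and north as y: velocity relative to the water = (16.785, 13.114) knots; the water relative to ground = (-4.900, 0.000) knots.
Velocity relative to ground = (16.785, 13.114) + (-4.900, 0.000) = (11.885, 13.114) knots.
Speed = |(11.885, 13.114)| = 17.698 knots.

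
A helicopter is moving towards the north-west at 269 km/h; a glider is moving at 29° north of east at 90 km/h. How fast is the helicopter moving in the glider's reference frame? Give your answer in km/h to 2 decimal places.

306.28 km/h

Taking east as x and north as y: helicopter velocity = (-190.212, 190.212) km/h; glider velocity = (78.716, 43.633) km/h.
Velocity of helicopter relative to glider = (-190.212, 190.212) − (78.716, 43.633) = (-268.927, 146.579) km/h.
Magnitude = |(-268.927, 146.579)| = 306.280 km/h.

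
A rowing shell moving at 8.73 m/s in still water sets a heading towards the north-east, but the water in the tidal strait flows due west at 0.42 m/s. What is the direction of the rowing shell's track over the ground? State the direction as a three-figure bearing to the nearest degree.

Taking east as x and north as y: velocity relative to the water = (6.173, 6.173) m/s; the water relative to ground = (-0.420, 0.000) m/s.
Velocity relative to ground = (6.173, 6.173) + (-0.420, 0.000) = (5.753, 6.173) m/s.
Bearing = atan2(5.75, 6.17) = 42.98° clockwise from north.

043°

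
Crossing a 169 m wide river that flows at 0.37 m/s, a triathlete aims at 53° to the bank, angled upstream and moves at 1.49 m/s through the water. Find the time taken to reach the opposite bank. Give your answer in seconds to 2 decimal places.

142.02 s

The component of the triathlete's velocity perpendicular to the bank is 1.49 × sin 53° = 1.190 m/s.
The current is parallel to the bank, so it does not affect the crossing time.
Time = 169 / 1.190 = 142.021 s.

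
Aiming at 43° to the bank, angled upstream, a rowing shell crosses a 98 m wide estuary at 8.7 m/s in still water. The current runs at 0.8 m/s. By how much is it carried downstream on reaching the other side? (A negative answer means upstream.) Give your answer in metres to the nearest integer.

Perpendicular speed = 5.933 m/s; crossing time = 98 / 5.933 = 16.517 s.
Net downstream speed = -5.563 m/s.
Drift = -5.563 × 16.517 = -91.879 m (upstream).

-92 m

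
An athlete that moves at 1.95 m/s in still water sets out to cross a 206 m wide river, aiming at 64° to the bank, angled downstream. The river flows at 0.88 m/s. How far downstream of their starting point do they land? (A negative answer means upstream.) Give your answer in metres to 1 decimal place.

Perpendicular speed = 1.753 m/s; crossing time = 206 / 1.753 = 117.536 s.
Net downstream speed = 1.735 m/s.
Drift = 1.735 × 117.536 = 203.905 m (downstream).

203.9 m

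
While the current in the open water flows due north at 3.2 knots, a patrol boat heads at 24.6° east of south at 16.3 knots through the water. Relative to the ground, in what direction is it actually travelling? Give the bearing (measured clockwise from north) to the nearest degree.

Taking east as x and north as y: velocity relative to the water = (6.785, -14.821) knots; the water relative to ground = (0.000, 3.200) knots.
Velocity relative to ground = (6.785, -14.821) + (0.000, 3.200) = (6.785, -11.621) knots.
Bearing = atan2(6.79, -11.62) = 149.72° clockwise from north.

150°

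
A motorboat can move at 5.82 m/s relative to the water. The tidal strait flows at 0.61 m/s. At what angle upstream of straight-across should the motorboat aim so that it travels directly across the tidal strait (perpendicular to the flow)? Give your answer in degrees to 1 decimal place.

6.0°

To cancel the current, the upstream component of the motorboat's velocity must equal the flow: 5.82 sin θ = 0.61.
sin θ = 0.61 / 5.82 = 0.1048.
θ = arcsin(0.1048) = 6.016°.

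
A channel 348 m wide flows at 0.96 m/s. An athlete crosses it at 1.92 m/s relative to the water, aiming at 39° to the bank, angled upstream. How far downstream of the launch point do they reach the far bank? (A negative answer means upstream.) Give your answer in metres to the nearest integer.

Perpendicular speed = 1.208 m/s; crossing time = 348 / 1.208 = 288.009 s.
Net downstream speed = -0.532 m/s.
Drift = -0.532 × 288.009 = -153.255 m (upstream).

-153 m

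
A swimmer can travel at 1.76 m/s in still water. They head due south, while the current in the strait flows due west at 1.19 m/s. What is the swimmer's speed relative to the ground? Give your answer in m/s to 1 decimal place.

2.1 m/s

Taking east as x and north as y: velocity relative to the water = (0.000, -1.760) m/s; the water relative to ground = (-1.190, 0.000) m/s.
Velocity relative to ground = (0.000, -1.760) + (-1.190, 0.000) = (-1.190, -1.760) m/s.
Speed = |(-1.190, -1.760)| = 2.125 m/s.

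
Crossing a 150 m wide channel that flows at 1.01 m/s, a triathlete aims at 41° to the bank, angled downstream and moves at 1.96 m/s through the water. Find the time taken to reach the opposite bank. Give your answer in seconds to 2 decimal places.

116.65 s

The component of the triathlete's velocity perpendicular to the bank is 1.96 × sin 41° = 1.286 m/s.
The current is parallel to the bank, so it does not affect the crossing time.
Time = 150 / 1.286 = 116.652 s.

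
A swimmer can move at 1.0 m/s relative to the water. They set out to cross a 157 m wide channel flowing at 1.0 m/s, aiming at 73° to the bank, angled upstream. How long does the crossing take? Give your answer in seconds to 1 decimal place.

164.2 s

The component of the swimmer's velocity perpendicular to the bank is 1.0 × sin 73° = 0.956 m/s.
The flow acts along the bank and has no component across it.
Time = 157 / 0.956 = 164.174 s.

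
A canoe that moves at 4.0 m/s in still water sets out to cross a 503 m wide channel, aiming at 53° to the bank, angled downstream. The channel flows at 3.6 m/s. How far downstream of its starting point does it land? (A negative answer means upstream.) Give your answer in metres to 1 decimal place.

945.9 m

Perpendicular speed = 3.195 m/s; crossing time = 503 / 3.195 = 157.456 s.
Net downstream speed = 6.007 m/s.
Drift = 6.007 × 157.456 = 945.879 m (downstream).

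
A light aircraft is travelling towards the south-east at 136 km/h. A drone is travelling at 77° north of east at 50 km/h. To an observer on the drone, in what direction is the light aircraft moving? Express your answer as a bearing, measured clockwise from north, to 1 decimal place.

149.6°

Taking east as x and north as y: light aircraft velocity = (96.167, -96.167) km/h; drone velocity = (11.248, 48.719) km/h.
Velocity of light aircraft relative to drone = (96.167, -96.167) − (11.248, 48.719) = (84.919, -144.885) km/h.
Bearing = atan2(84.92, -144.89) = 149.62° clockwise from north.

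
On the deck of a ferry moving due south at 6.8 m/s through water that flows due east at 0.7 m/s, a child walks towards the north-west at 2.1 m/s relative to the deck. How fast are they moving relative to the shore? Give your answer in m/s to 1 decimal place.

5.4 m/s

In east/north components (m/s): child relative to ferry = (-1.485, 1.485); ferry relative to water = (0.000, -6.800); water relative to ground = (0.700, 0.000).
Sum = (-0.785, -5.315) m/s.
Speed = |(-0.785, -5.315)| = 5.373 m/s.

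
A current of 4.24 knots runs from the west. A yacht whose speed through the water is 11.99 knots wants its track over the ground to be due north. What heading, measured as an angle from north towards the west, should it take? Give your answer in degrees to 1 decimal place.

The current pushes perpendicular to the desired track; the heading must have a component into the current equal to 4.24 knots: 11.99 sin θ = 4.24.
sin θ = 0.3536, so θ = 20.709°.

20.7°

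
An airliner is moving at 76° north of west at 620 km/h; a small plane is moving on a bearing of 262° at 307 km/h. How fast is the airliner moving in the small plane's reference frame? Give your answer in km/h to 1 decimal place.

Taking east as x and north as y: airliner velocity = (-149.992, 601.583) km/h; small plane velocity = (-304.012, -42.726) km/h.
Velocity of airliner relative to small plane = (-149.992, 601.583) − (-304.012, -42.726) = (154.021, 644.309) km/h.
Magnitude = |(154.021, 644.309)| = 662.463 km/h.

662.5 km/h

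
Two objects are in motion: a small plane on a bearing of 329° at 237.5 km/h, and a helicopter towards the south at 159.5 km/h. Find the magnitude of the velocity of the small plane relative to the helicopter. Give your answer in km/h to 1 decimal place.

383.1 km/h

Taking east as x and north as y: small plane velocity = (-122.322, 203.577) km/h; helicopter velocity = (0.000, -159.500) km/h.
Velocity of small plane relative to helicopter = (-122.322, 203.577) − (0.000, -159.500) = (-122.322, 363.077) km/h.
Magnitude = |(-122.322, 363.077)| = 383.129 km/h.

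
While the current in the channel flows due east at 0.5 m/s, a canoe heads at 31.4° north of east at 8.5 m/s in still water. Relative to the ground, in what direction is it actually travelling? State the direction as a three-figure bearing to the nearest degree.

Taking east as x and north as y: velocity relative to the water = (7.255, 4.429) m/s; the water relative to ground = (0.500, 0.000) m/s.
Velocity relative to ground = (7.255, 4.429) + (0.500, 0.000) = (7.755, 4.429) m/s.
Bearing = atan2(7.76, 4.43) = 60.27° clockwise from north.

060°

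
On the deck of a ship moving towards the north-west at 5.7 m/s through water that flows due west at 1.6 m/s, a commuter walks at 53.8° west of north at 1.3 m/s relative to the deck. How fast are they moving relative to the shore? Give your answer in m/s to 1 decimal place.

8.2 m/s

In east/north components (m/s): commuter relative to ship = (-1.049, 0.768); ship relative to water = (-4.031, 4.031); water relative to ground = (-1.600, 0.000).
Sum = (-6.680, 4.798) m/s.
Speed = |(-6.680, 4.798)| = 8.224 m/s.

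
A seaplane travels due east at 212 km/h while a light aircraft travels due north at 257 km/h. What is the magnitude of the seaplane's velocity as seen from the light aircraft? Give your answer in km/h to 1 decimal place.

Taking east as x and north as y: seaplane velocity = (212.000, 0.000) km/h; light aircraft velocity = (0.000, 257.000) km/h.
Velocity of seaplane relative to light aircraft = (212.000, 0.000) − (0.000, 257.000) = (212.000, -257.000) km/h.
Magnitude = |(212.000, -257.000)| = 333.156 km/h.

333.2 km/h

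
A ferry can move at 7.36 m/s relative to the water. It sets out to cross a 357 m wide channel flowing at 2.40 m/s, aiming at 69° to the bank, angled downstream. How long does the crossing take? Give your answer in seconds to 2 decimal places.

51.96 s

The component of the ferry's velocity perpendicular to the bank is 7.36 × sin 69° = 6.871 m/s.
Only the cross-stream component determines the crossing time; the current contributes nothing perpendicular to the bank.
Time = 357 / 6.871 = 51.956 s.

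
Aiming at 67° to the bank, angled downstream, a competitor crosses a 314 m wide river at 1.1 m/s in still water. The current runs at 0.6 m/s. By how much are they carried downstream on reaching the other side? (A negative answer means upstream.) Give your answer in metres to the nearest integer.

Perpendicular speed = 1.013 m/s; crossing time = 314 / 1.013 = 310.107 s.
Net downstream speed = 1.030 m/s.
Drift = 1.030 × 310.107 = 319.349 m (downstream).

319 m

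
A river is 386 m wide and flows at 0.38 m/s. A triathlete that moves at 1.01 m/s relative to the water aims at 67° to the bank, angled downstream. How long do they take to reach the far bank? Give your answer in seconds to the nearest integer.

The component of the triathlete's velocity perpendicular to the bank is 1.01 × sin 67° = 0.930 m/s.
Only the cross-stream component determines the crossing time; the current contributes nothing perpendicular to the bank.
Time = 386 / 0.930 = 415.183 s.

415 s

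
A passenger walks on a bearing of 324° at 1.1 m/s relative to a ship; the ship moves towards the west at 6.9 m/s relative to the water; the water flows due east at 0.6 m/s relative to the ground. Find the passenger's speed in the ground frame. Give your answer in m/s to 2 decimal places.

7.00 m/s

In east/north components (m/s): passenger relative to ship = (-0.647, 0.890); ship relative to water = (-6.900, 0.000); water relative to ground = (0.600, 0.000).
Sum = (-6.947, 0.890) m/s.
Speed = |(-6.947, 0.890)| = 7.003 m/s.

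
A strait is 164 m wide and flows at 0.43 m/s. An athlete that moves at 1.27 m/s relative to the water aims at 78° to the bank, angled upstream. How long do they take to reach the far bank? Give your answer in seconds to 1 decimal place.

The component of the athlete's velocity perpendicular to the bank is 1.27 × sin 78° = 1.242 m/s.
Only the cross-stream component determines the crossing time; the current contributes nothing perpendicular to the bank.
Time = 164 / 1.242 = 132.019 s.

132.0 s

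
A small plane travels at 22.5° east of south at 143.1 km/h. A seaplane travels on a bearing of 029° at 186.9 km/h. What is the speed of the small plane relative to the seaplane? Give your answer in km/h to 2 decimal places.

Taking east as x and north as y: small plane velocity = (54.762, -132.207) km/h; seaplane velocity = (90.611, 163.466) km/h.
Velocity of small plane relative to seaplane = (54.762, -132.207) − (90.611, 163.466) = (-35.849, -295.674) km/h.
Magnitude = |(-35.849, -295.674)| = 297.839 km/h.

297.84 km/h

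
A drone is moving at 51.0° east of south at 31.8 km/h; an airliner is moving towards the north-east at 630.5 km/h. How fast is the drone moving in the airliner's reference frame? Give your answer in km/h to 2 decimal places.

627.97 km/h

Taking east as x and north as y: drone velocity = (24.713, -20.012) km/h; airliner velocity = (445.831, 445.831) km/h.
Velocity of drone relative to airliner = (24.713, -20.012) − (445.831, 445.831) = (-421.118, -465.843) km/h.
Magnitude = |(-421.118, -465.843)| = 627.973 km/h.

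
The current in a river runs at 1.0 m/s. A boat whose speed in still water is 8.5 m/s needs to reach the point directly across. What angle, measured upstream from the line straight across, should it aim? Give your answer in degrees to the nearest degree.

To cancel the current, the upstream component of the boat's velocity must equal the flow: 8.5 sin θ = 1.0.
sin θ = 1.0 / 8.5 = 0.1176.
θ = arcsin(0.1176) = 6.756°.

7°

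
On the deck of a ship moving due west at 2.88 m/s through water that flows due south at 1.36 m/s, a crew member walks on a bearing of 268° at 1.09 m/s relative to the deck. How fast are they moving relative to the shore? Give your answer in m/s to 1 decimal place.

4.2 m/s

In east/north components (m/s): crew member relative to ship = (-1.089, -0.038); ship relative to water = (-2.880, 0.000); water relative to ground = (0.000, -1.360).
Sum = (-3.969, -1.398) m/s.
Speed = |(-3.969, -1.398)| = 4.208 m/s.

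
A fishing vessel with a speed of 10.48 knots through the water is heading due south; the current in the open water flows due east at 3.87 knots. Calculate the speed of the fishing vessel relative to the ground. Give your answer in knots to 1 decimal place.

11.2 knots

Taking east as x and north as y: velocity relative to the water = (0.000, -10.480) knots; the water relative to ground = (3.870, 0.000) knots.
Velocity relative to ground = (0.000, -10.480) + (3.870, 0.000) = (3.870, -10.480) knots.
Speed = |(3.870, -10.480)| = 11.172 knots.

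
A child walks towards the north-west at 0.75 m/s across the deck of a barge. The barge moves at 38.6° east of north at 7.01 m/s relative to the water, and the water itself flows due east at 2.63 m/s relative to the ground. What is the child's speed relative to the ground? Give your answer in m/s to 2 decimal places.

8.83 m/s

In east/north components (m/s): child relative to barge = (-0.530, 0.530); barge relative to water = (4.373, 5.478); water relative to ground = (2.630, 0.000).
Sum = (6.473, 6.009) m/s.
Speed = |(6.473, 6.009)| = 8.832 m/s.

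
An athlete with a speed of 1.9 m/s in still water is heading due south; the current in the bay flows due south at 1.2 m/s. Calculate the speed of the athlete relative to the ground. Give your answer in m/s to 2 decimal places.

3.10 m/s

Taking east as x and north as y: velocity relative to the water = (0.000, -1.900) m/s; the water relative to ground = (0.000, -1.200) m/s.
Velocity relative to ground = (0.000, -1.900) + (0.000, -1.200) = (0.000, -3.100) m/s.
Speed = |(0.000, -3.100)| = 3.100 m/s.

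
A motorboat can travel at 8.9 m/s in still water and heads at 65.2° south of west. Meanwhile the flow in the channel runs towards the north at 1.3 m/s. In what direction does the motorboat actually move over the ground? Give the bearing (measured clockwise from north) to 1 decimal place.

208.8°

Taking east as x and north as y: velocity relative to the water = (-3.733, -8.079) m/s; the water relative to ground = (0.000, 1.300) m/s.
Velocity relative to ground = (-3.733, -8.079) + (0.000, 1.300) = (-3.733, -6.779) m/s.
Bearing = atan2(-3.73, -6.78) = 208.84° clockwise from north.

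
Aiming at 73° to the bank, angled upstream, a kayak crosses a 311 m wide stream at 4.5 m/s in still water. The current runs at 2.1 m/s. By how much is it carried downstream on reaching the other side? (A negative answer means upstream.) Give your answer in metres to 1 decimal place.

Perpendicular speed = 4.303 m/s; crossing time = 311 / 4.303 = 72.269 s.
Net downstream speed = 0.784 m/s.
Drift = 0.784 × 72.269 = 56.682 m (downstream).

56.7 m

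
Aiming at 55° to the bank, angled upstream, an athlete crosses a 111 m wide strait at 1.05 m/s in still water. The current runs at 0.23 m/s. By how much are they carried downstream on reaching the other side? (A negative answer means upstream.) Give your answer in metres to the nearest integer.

-48 m

Perpendicular speed = 0.860 m/s; crossing time = 111 / 0.860 = 129.053 s.
Net downstream speed = -0.372 m/s.
Drift = -0.372 × 129.053 = -48.041 m (upstream).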